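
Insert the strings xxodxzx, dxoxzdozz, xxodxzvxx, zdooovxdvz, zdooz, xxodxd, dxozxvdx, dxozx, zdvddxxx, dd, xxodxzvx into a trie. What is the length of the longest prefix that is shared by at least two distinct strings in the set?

8

The deepest shared node is where two words last agree before diverging.
e.g. "xxodxzvx" and "xxodxzvxx" share the prefix "xxodxzvx" of length 8; no pair shares a longer one.
Longest shared-prefix length: 8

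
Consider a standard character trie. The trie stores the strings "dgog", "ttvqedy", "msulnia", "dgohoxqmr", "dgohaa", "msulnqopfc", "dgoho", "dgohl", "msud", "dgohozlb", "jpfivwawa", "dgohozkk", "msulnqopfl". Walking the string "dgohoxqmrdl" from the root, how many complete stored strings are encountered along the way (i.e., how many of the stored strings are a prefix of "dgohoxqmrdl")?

Walk "dgohoxqmrdl" from the root; an end-of-word marker is hit whenever a stored word is a prefix of "dgohoxqmrdl".
Prefixes of the query that are stored words: "dgoho", "dgohoxqmr"
Count: 2

2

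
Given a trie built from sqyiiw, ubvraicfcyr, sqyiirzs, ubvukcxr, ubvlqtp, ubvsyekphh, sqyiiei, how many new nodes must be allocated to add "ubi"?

1

Walking "ubi" from the root, the first 2 characters ("ub") follow existing edges; "i" is the first miss.
New nodes needed: |"ubi"| − 2 = 3 − 2 = 1.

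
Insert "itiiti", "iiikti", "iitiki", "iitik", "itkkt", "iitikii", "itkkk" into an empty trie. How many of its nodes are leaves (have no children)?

Leaves are exactly the stored words that no other stored word extends.
Those words: "iiikti", "iitikii", "itiiti", "itkkk", "itkkt"
Leaf count: 5

5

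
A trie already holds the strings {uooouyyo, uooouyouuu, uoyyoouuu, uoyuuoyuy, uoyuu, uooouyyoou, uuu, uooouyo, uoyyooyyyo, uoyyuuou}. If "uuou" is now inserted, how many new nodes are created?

2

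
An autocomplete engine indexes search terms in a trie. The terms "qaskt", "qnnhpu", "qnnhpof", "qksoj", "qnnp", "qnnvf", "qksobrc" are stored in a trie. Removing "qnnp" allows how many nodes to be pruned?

1

Walk "qnnp" from the leaf back toward the root, removing each node that no remaining word uses.
The suffix "p" (1 node) is used only by "qnnp"; the node for "qnn" still has the child "h", so pruning stops there.
Nodes removed: 1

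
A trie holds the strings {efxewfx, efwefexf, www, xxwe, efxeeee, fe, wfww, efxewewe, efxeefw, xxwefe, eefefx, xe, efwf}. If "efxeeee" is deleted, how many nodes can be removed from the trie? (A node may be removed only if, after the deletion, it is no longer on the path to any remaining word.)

2

After clearing the end-marker at "efxeeee", prune upward until reaching a node still needed by another word.
The suffix "ee" (2 nodes) is used only by "efxeeee"; the node for "efxee" still has the child "f", so pruning stops there.
Nodes removed: 2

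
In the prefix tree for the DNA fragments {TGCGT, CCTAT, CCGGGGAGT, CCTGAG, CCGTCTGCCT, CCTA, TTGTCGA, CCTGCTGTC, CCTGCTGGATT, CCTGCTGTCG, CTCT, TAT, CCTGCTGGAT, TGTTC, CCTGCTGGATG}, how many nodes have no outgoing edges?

Leaves are exactly the stored words that no other stored word extends.
Those words: "CCGGGGAGT", "CCGTCTGCCT", "CCTAT", "CCTGAG", "CCTGCTGGATG", "CCTGCTGGATT", "CCTGCTGTCG", "CTCT", "TAT", "TGCGT", "TGTTC", "TTGTCGA"
Leaf count: 12

12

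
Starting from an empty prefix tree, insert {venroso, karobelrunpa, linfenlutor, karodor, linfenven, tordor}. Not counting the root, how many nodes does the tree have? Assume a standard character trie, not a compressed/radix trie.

42

For each word, the new-node count is its length minus the longest prefix already in the trie:
  "venroso" → 7 new (v, e, n, r, o, s, o)
  "karobelrunpa" → 12 new (k, a, r, o, b, e, l, r, u, n, p, a)
  "linfenlutor" → 11 new (l, i, n, f, e, n, l, u, t, o, r)
  "karodor" → prefix "karo" already present; 3 new (d, o, r)
  "linfenven" → prefix "linfen" already present; 3 new (v, e, n)
  "tordor" → 6 new (t, o, r, d, o, r)
Total nodes = 7 + 12 + 11 + 3 + 3 + 6 = 42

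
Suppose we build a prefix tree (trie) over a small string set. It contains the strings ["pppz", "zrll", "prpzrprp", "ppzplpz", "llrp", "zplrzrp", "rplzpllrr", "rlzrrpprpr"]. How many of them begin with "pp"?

2

Traverse to the node for "pp", then collect every word in that subtree.
Words under "pp": pppz, ppzplpz
Count: 2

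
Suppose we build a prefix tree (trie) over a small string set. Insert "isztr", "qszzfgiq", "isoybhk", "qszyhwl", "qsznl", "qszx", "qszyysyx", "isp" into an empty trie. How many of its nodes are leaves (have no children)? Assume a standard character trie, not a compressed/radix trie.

8

Leaves are exactly the stored words that no other stored word extends.
Those words: "isoybhk", "isp", "isztr", "qsznl", "qszx", "qszyhwl", "qszyysyx", "qszzfgiq"
Leaf count: 8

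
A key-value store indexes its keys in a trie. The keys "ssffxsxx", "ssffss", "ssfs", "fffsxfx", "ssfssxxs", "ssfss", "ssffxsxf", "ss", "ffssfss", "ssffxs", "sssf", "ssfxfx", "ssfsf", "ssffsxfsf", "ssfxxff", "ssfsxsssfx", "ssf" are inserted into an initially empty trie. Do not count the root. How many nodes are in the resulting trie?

Insert word by word; a character creates a node only if that edge doesn't already exist:
  "ssffxsxx" → 8 new (s, s, f, f, x, s, x, x)
  "ssffss" → prefix "ssff" already present; 2 new (s, s)
  "ssfs" → prefix "ssf" already present; 1 new (s)
  "fffsxfx" → 7 new (f, f, f, s, x, f, x)
  "ssfssxxs" → prefix "ssfs" already present; 4 new (s, x, x, s)
  "ssfss" → prefix "ssfss" already present; 0 new (none)
  "ssffxsxf" → prefix "ssffxsx" already present; 1 new (f)
  "ss" → prefix "ss" already present; 0 new (none)
  "ffssfss" → prefix "ff" already present; 5 new (s, s, f, s, s)
  "ssffxs" → prefix "ssffxs" already present; 0 new (none)
  "sssf" → prefix "ss" already present; 2 new (s, f)
  "ssfxfx" → prefix "ssf" already present; 3 new (x, f, x)
  "ssfsf" → prefix "ssfs" already present; 1 new (f)
  "ssffsxfsf" → prefix "ssffs" already present; 4 new (x, f, s, f)
  "ssfxxff" → prefix "ssfx" already present; 3 new (x, f, f)
  "ssfsxsssfx" → prefix "ssfs" already present; 6 new (x, s, s, s, f, x)
  "ssf" → prefix "ssf" already present; 0 new (none)
Total nodes = 8 + 2 + 1 + 7 + 4 + 0 + 1 + 0 + 5 + 0 + 2 + 3 + 1 + 4 + 3 + 6 + 0 = 47

47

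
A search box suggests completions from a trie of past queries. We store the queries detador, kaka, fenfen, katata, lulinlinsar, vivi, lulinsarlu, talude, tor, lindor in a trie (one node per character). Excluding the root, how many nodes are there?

54

Insert word by word; a character creates a node only if that edge doesn't already exist:
  "detador" → 7 new (d, e, t, a, d, o, r)
  "kaka" → 4 new (k, a, k, a)
  "fenfen" → 6 new (f, e, n, f, e, n)
  "katata" → prefix "ka" already present; 4 new (t, a, t, a)
  "lulinlinsar" → 11 new (l, u, l, i, n, l, i, n, s, a, r)
  "vivi" → 4 new (v, i, v, i)
  "lulinsarlu" → prefix "lulin" already present; 5 new (s, a, r, l, u)
  "talude" → 6 new (t, a, l, u, d, e)
  "tor" → prefix "t" already present; 2 new (o, r)
  "lindor" → prefix "l" already present; 5 new (i, n, d, o, r)
Total nodes = 7 + 4 + 6 + 4 + 11 + 4 + 5 + 6 + 2 + 5 = 54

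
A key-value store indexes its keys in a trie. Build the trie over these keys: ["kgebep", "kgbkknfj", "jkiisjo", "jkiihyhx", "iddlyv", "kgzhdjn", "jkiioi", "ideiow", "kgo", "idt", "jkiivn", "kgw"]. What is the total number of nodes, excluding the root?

Insert word by word; a character creates a node only if that edge doesn't already exist:
  "kgebep" → 6 new (k, g, e, b, e, p)
  "kgbkknfj" → prefix "kg" already present; 6 new (b, k, k, n, f, j)
  "jkiisjo" → 7 new (j, k, i, i, s, j, o)
  "jkiihyhx" → prefix "jkii" already present; 4 new (h, y, h, x)
  "iddlyv" → 6 new (i, d, d, l, y, v)
  "kgzhdjn" → prefix "kg" already present; 5 new (z, h, d, j, n)
  "jkiioi" → prefix "jkii" already present; 2 new (o, i)
  "ideiow" → prefix "id" already present; 4 new (e, i, o, w)
  "kgo" → prefix "kg" already present; 1 new (o)
  "idt" → prefix "id" already present; 1 new (t)
  "jkiivn" → prefix "jkii" already present; 2 new (v, n)
  "kgw" → prefix "kg" already present; 1 new (w)
Total nodes = 6 + 6 + 7 + 4 + 6 + 5 + 2 + 4 + 1 + 1 + 2 + 1 = 45

45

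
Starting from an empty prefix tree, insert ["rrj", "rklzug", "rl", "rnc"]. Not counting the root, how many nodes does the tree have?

Count nodes per top-level branch (shared prefixes stored once):
  'r'-branch (rklzug, rl, rnc, rrj): 11 nodes
Sum: 11

11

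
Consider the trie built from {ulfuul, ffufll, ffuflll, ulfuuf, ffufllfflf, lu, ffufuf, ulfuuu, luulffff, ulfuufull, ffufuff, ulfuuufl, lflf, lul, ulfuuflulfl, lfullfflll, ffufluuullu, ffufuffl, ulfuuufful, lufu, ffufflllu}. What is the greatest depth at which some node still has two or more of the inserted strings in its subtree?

7

Equivalently: take the maximum, over all pairs, of their longest common prefix length.
e.g. "ffufuff" and "ffufuffl" share the prefix "ffufuff" of length 7; no pair shares a longer one.
Longest shared-prefix length: 7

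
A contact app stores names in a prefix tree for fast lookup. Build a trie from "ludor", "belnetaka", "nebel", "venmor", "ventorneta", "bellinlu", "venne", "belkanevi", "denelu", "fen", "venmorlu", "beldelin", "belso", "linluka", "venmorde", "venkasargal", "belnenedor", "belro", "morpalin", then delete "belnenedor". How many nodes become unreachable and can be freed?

Walk "belnenedor" from the leaf back toward the root, removing each node that no remaining word uses.
The suffix "nedor" (5 nodes) is used only by "belnenedor"; the node for "belne" still has the child "t", so pruning stops there.
Nodes removed: 5

5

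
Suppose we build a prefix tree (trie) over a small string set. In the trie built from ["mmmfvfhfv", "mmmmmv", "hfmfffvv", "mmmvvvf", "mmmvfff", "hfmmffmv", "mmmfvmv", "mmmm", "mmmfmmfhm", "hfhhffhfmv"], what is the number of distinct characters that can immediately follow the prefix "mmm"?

3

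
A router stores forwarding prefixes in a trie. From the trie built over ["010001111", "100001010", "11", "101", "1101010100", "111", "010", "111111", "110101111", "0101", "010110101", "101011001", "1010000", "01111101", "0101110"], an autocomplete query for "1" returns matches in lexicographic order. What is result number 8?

111

Filter for "1…" and sort: "100001010", "101", "1010000", "101011001", "11", "1101010100", "110101111", "111", "111111"
The 8th is 111.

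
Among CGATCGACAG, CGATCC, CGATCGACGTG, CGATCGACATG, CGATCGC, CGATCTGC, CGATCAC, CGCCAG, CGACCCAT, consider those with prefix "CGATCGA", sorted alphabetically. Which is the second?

Filter for "CGATCGA…" and sort: "CGATCGACAG", "CGATCGACATG", "CGATCGACGTG"
The 2nd is CGATCGACATG.

CGATCGACATG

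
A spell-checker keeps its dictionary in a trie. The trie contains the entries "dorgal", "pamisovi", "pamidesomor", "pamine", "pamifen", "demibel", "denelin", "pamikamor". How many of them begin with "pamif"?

Walk to "pamif"; the words in its subtree are exactly those with that prefix.
Words under "pamif": pamifen
Count: 1

1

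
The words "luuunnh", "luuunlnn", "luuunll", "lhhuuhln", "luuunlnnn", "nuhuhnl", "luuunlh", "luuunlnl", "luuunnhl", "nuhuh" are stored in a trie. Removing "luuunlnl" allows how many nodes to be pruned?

1

After clearing the end-marker at "luuunlnl", prune upward until reaching a node still needed by another word.
The suffix "l" (1 node) is used only by "luuunlnl"; the node for "luuunln" still has the child "n", so pruning stops there.
Nodes removed: 1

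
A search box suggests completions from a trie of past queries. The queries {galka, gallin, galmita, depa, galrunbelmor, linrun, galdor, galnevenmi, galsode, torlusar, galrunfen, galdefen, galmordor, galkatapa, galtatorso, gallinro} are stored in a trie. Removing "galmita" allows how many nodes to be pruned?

A node on "galmita"'s path can go only if nothing else ends at it or branches off below it.
The suffix "ita" (3 nodes) is used only by "galmita"; the node for "galm" still has the child "o", so pruning stops there.
Nodes removed: 3

3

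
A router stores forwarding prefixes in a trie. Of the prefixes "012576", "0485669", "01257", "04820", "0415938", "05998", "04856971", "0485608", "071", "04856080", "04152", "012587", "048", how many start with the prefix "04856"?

Filter for entries beginning with "04856":
Words under "04856": 0485608, 04856080, 0485669, 04856971
Count: 4

4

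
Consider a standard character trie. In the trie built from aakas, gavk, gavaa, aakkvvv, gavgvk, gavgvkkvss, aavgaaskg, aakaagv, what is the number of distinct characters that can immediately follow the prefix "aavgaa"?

1

Follow the path "aavgaa" to its node, then look at its outgoing edges.
Distinct next characters after "aavgaa": s.
That node has 1 child edge.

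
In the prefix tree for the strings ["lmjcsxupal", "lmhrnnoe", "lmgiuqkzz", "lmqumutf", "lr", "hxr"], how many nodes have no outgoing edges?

6

A leaf is a node with no children — equivalently, the end of a word that is not a proper prefix of any other stored word.
Those words: "hxr", "lmgiuqkzz", "lmhrnnoe", "lmjcsxupal", "lmqumutf", "lr"
Leaf count: 6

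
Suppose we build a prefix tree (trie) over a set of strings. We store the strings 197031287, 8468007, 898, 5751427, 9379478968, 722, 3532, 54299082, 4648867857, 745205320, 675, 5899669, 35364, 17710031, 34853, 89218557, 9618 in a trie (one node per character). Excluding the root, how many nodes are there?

98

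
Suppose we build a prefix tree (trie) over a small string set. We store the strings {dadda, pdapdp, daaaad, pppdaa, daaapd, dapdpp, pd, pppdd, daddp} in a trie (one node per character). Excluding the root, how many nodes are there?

For each word, the new-node count is its length minus the longest prefix already in the trie:
  "dadda" → 5 new (d, a, d, d, a)
  "pdapdp" → 6 new (p, d, a, p, d, p)
  "daaaad" → prefix "da" already present; 4 new (a, a, a, d)
  "pppdaa" → prefix "p" already present; 5 new (p, p, d, a, a)
  "daaapd" → prefix "daaa" already present; 2 new (p, d)
  "dapdpp" → prefix "da" already present; 4 new (p, d, p, p)
  "pd" → prefix "pd" already present; 0 new (none)
  "pppdd" → prefix "pppd" already present; 1 new (d)
  "daddp" → prefix "dadd" already present; 1 new (p)
Total nodes = 5 + 6 + 4 + 5 + 2 + 4 + 0 + 1 + 1 = 28

28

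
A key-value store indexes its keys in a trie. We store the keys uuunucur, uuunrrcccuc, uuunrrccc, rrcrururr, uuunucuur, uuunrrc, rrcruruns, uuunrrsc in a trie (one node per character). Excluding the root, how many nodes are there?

30

Insert word by word; a character creates a node only if that edge doesn't already exist:
  "uuunucur" → 8 new (u, u, u, n, u, c, u, r)
  "uuunrrcccuc" → prefix "uuun" already present; 7 new (r, r, c, c, c, u, c)
  "uuunrrccc" → prefix "uuunrrccc" already present; 0 new (none)
  "rrcrururr" → 9 new (r, r, c, r, u, r, u, r, r)
  "uuunucuur" → prefix "uuunucu" already present; 2 new (u, r)
  "uuunrrc" → prefix "uuunrrc" already present; 0 new (none)
  "rrcruruns" → prefix "rrcruru" already present; 2 new (n, s)
  "uuunrrsc" → prefix "uuunrr" already present; 2 new (s, c)
Total nodes = 8 + 7 + 0 + 9 + 2 + 0 + 2 + 2 = 30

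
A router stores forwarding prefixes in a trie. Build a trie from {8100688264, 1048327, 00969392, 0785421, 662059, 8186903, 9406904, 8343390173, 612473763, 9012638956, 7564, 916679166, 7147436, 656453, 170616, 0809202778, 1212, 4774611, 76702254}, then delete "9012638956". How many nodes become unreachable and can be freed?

9

A node on "9012638956"'s path can go only if nothing else ends at it or branches off below it.
The suffix "012638956" (9 nodes) is used only by "9012638956"; the node for "9" still has the child "4", so pruning stops there.
Nodes removed: 9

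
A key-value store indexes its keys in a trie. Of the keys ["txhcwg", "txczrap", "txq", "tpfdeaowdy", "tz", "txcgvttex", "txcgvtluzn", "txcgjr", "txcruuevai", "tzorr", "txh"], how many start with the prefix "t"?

Traverse to the node for "t", then collect every word in that subtree.
Words under "t": tpfdeaowdy, txcgjr, txcgvtluzn, txcgvttex, txcruuevai, txczrap, txh, txhcwg, txq, tz, tzorr
Count: 11

11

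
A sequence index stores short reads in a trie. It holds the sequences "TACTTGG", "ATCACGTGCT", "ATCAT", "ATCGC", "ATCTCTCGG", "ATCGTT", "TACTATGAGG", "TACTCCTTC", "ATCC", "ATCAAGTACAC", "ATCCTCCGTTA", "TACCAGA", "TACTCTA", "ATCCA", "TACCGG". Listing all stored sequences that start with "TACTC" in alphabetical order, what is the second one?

TACTCTA

DFS of the "TACTC" subtree visits, in order: "TACTCCTTC", "TACTCTA"
Position 2: TACTCTA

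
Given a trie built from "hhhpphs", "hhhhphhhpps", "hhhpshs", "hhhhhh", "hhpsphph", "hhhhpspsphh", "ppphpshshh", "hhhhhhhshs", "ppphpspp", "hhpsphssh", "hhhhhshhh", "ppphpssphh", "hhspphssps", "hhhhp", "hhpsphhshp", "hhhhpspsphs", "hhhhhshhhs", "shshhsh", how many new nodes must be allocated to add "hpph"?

3

Walking "hpph" from the root, the first 1 characters ("h") follow existing edges; "p" is the first miss.
So 4 − 1 = 3 new nodes.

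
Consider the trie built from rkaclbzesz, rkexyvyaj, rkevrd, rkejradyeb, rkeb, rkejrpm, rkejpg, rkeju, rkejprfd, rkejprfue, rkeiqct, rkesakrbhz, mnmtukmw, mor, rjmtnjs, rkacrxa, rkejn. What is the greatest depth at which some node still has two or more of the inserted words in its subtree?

7

The deepest shared node is where two words last agree before diverging.
e.g. "rkejprfd" and "rkejprfue" share the prefix "rkejprf" of length 7; no pair shares a longer one.
Longest shared-prefix length: 7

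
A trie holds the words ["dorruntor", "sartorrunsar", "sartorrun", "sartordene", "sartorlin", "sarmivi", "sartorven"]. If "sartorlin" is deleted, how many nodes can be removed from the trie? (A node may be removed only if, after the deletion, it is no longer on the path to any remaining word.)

Walk "sartorlin" from the leaf back toward the root, removing each node that no remaining word uses.
The suffix "lin" (3 nodes) is used only by "sartorlin"; the node for "sartor" still has the child "r", so pruning stops there.
Nodes removed: 3

3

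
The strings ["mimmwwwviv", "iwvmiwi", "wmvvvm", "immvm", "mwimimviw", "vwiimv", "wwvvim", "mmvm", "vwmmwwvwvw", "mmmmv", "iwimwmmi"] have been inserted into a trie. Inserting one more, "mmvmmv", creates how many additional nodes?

2

The longest prefix of "mmvmmv" already in the trie is "mmvm" (length 4).
So 6 − 4 = 2 new nodes.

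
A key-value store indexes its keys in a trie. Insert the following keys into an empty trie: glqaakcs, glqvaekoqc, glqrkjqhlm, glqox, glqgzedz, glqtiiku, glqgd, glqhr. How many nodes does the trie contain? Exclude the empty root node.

37

Trie structure (* marks end of a word):
(root)
└─ g
   └─ l
      └─ q
         ├─ a
         │  └─ a
         │     └─ k
         │        └─ c
         │           └─ s *
         ├─ g
         │  ├─ d *
         │  └─ z
         │     └─ e
         │        └─ d
         │           └─ z *
         ├─ h
         │  └─ r *
         ├─ o
         │  └─ x *
         ├─ r
         │  └─ k
         │     └─ j
         │        └─ q
         │           └─ h
         │              └─ l
         │                 └─ m *
         ├─ t
         │  └─ i
         │     └─ i
         │        └─ k
         │           └─ u *
         └─ v
            └─ a
               └─ e
                  └─ k
                     └─ o
                        └─ q
                           └─ c *
Counting every labelled node above: 37.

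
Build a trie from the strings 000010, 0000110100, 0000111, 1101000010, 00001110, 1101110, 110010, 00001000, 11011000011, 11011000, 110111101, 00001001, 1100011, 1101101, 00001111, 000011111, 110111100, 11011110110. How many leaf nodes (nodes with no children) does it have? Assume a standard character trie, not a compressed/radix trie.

Leaves are exactly the stored words that no other stored word extends.
Those words: "00001000", "00001001", "0000110100", "00001110", "000011111", "1100011", "110010", "1101000010", "11011000011", "1101101", "1101110", "110111100", "11011110110"
Leaf count: 13

13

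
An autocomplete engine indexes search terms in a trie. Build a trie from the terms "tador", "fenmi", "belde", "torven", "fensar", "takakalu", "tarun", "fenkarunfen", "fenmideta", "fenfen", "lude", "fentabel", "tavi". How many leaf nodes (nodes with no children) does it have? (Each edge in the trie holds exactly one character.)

12

A leaf is a node with no children — equivalently, the end of a word that is not a proper prefix of any other stored word.
Those words: "belde", "fenfen", "fenkarunfen", "fenmideta", "fensar", "fentabel", "lude", "tador", "takakalu", "tarun", "tavi", "torven"
Leaf count: 12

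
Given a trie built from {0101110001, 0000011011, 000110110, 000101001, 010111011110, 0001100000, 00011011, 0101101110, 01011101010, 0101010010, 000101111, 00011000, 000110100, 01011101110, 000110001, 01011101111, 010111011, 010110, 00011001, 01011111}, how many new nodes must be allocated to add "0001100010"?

"000110001" is already a path in the trie; the remaining "0" must be added.
So 10 − 9 = 1 new nodes.

1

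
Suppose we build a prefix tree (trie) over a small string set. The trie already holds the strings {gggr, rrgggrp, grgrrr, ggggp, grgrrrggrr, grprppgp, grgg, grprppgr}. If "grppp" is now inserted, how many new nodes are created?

The longest prefix of "grppp" already in the trie is "grp" (length 3).
New nodes needed: |"grppp"| − 3 = 5 − 3 = 2.

2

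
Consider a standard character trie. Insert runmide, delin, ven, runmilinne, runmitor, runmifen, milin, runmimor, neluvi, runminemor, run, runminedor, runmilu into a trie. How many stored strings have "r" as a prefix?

Traverse to the node for "r", then collect every word in that subtree.
Matches: "run", "runmide", "runmifen", "runmilinne", "runmilu", "runmimor", "runminedor", "runminemor", "runmitor"
Count: 9

9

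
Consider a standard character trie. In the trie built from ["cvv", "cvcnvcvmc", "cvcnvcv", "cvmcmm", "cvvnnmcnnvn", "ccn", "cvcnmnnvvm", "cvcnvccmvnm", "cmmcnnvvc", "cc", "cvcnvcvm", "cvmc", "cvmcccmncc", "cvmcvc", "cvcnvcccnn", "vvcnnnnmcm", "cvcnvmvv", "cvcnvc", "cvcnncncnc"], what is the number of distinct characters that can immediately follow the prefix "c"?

3

Follow the path "c" to its node, then look at its outgoing edges.
Distinct next characters after "c": c, m, v.
That node has 3 child edges.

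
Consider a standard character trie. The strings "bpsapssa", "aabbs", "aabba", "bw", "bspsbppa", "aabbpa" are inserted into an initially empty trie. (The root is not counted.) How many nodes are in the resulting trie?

Trie structure (* marks end of a word):
(root)
├─ a
│  └─ a
│     └─ b
│        └─ b
│           ├─ a *
│           ├─ p
│           │  └─ a *
│           └─ s *
└─ b
   ├─ p
   │  └─ s
   │     └─ a
   │        └─ p
   │           └─ s
   │              └─ s
   │                 └─ a *
   ├─ s
   │  └─ p
   │     └─ s
   │        └─ b
   │           └─ p
   │              └─ p
   │                 └─ a *
   └─ w *
Counting every labelled node above: 24.

24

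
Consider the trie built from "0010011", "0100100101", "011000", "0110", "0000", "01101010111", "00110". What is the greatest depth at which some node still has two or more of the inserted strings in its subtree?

The deepest shared node is where two words last agree before diverging.
"0110" and "011000" agree on "0110" (4 characters) before diverging; nothing deeper is shared.
Longest shared-prefix length: 4

4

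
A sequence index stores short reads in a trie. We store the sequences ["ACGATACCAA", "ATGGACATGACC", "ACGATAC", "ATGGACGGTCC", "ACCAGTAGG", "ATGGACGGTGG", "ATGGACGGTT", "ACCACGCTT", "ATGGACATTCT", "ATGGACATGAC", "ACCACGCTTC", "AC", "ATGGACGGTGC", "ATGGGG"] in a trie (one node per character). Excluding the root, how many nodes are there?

Count nodes per top-level branch (shared prefixes stored once):
  'A'-branch (AC, ACCACGCTT, ACCACGCTTC, ACCAGTAGG, ACGATAC, ACGATACCAA, ATGGACATGAC, ATGGACATGACC, ATGGACATTCT, ATGGACGGTCC, ATGGACGGTGC, ATGGACGGTGG, ATGGACGGTT, ATGGGG): 48 nodes
Sum: 48

48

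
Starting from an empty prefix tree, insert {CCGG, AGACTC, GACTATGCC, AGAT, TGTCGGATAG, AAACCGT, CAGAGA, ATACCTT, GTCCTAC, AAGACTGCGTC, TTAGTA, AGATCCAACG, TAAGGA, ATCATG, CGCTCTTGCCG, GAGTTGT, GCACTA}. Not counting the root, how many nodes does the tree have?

102

Insert word by word; a character creates a node only if that edge doesn't already exist:
  "CCGG" → 4 new (C, C, G, G)
  "AGACTC" → 6 new (A, G, A, C, T, C)
  "GACTATGCC" → 9 new (G, A, C, T, A, T, G, C, C)
  "AGAT" → prefix "AGA" already present; 1 new (T)
  "TGTCGGATAG" → 10 new (T, G, T, C, G, G, A, T, A, G)
  "AAACCGT" → prefix "A" already present; 6 new (A, A, C, C, G, T)
  "CAGAGA" → prefix "C" already present; 5 new (A, G, A, G, A)
  "ATACCTT" → prefix "A" already present; 6 new (T, A, C, C, T, T)
  "GTCCTAC" → prefix "G" already present; 6 new (T, C, C, T, A, C)
  "AAGACTGCGTC" → prefix "AA" already present; 9 new (G, A, C, T, G, C, G, T, C)
  "TTAGTA" → prefix "T" already present; 5 new (T, A, G, T, A)
  "AGATCCAACG" → prefix "AGAT" already present; 6 new (C, C, A, A, C, G)
  "TAAGGA" → prefix "T" already present; 5 new (A, A, G, G, A)
  "ATCATG" → prefix "AT" already present; 4 new (C, A, T, G)
  "CGCTCTTGCCG" → prefix "C" already present; 10 new (G, C, T, C, T, T, G, C, C, G)
  "GAGTTGT" → prefix "GA" already present; 5 new (G, T, T, G, T)
  "GCACTA" → prefix "G" already present; 5 new (C, A, C, T, A)
Total nodes = 4 + 6 + 9 + 1 + 10 + 6 + 5 + 6 + 6 + 9 + 5 + 6 + 5 + 4 + 10 + 5 + 5 = 102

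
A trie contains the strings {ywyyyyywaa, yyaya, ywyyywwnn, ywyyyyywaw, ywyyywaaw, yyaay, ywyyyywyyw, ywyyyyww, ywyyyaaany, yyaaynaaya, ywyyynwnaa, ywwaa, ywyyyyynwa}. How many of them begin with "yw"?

10

Traverse to the node for "yw", then collect every word in that subtree.
Words under "yw": ywwaa, ywyyyaaany, ywyyynwnaa, ywyyywaaw, ywyyywwnn, ywyyyyww, ywyyyywyyw, ywyyyyynwa, ywyyyyywaa, ywyyyyywaw
Count: 10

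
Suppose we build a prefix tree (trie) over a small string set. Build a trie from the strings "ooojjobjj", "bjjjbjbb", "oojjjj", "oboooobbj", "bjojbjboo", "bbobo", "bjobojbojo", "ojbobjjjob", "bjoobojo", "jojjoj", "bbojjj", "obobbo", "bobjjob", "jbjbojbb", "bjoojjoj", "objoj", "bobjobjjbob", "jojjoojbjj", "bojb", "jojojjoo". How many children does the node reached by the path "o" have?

The children of the "o" node are the distinct next characters among strings starting with "o".
Distinct next characters after "o": b, j, o.
That node has 3 child edges.

3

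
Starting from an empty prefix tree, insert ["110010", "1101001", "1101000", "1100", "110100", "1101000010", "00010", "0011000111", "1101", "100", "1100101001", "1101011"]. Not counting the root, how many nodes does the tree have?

35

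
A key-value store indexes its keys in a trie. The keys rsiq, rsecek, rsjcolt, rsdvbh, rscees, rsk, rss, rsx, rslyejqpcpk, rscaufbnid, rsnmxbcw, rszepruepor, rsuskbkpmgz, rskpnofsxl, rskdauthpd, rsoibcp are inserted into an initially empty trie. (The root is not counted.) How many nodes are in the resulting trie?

83

Trace insertions, counting only characters that open a new branch:
  "rsiq" → 4 new (r, s, i, q)
  "rsecek" → prefix "rs" already present; 4 new (e, c, e, k)
  "rsjcolt" → prefix "rs" already present; 5 new (j, c, o, l, t)
  "rsdvbh" → prefix "rs" already present; 4 new (d, v, b, h)
  "rscees" → prefix "rs" already present; 4 new (c, e, e, s)
  "rsk" → prefix "rs" already present; 1 new (k)
  "rss" → prefix "rs" already present; 1 new (s)
  "rsx" → prefix "rs" already present; 1 new (x)
  "rslyejqpcpk" → prefix "rs" already present; 9 new (l, y, e, j, q, p, c, p, k)
  "rscaufbnid" → prefix "rsc" already present; 7 new (a, u, f, b, n, i, d)
  "rsnmxbcw" → prefix "rs" already present; 6 new (n, m, x, b, c, w)
  "rszepruepor" → prefix "rs" already present; 9 new (z, e, p, r, u, e, p, o, r)
  "rsuskbkpmgz" → prefix "rs" already present; 9 new (u, s, k, b, k, p, m, g, z)
  "rskpnofsxl" → prefix "rsk" already present; 7 new (p, n, o, f, s, x, l)
  "rskdauthpd" → prefix "rsk" already present; 7 new (d, a, u, t, h, p, d)
  "rsoibcp" → prefix "rs" already present; 5 new (o, i, b, c, p)
Total nodes = 4 + 4 + 5 + 4 + 4 + 1 + 1 + 1 + 9 + 7 + 6 + 9 + 9 + 7 + 7 + 5 = 83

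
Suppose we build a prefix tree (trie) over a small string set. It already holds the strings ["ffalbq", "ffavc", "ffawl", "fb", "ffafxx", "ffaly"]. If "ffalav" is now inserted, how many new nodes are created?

The longest prefix of "ffalav" already in the trie is "ffal" (length 4).
Each of the 2 remaining characters creates one node.

2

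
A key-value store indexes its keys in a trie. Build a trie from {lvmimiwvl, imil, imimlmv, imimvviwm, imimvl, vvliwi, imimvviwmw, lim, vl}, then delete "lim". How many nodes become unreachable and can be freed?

2

A node on "lim"'s path can go only if nothing else ends at it or branches off below it.
The suffix "im" (2 nodes) is used only by "lim"; the node for "l" still has the child "v", so pruning stops there.
Nodes removed: 2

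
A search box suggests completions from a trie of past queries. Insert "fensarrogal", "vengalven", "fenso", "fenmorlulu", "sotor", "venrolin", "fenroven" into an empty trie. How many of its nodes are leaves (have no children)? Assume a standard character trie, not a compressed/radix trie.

Leaves are exactly the stored words that no other stored word extends.
Those words: "fenmorlulu", "fenroven", "fensarrogal", "fenso", "sotor", "vengalven", "venrolin"
Leaf count: 7

7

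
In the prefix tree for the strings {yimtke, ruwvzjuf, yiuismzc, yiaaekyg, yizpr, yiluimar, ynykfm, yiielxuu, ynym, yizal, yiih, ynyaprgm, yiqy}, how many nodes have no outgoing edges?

A leaf is a node with no children — equivalently, the end of a word that is not a proper prefix of any other stored word.
Those words: "ruwvzjuf", "yiaaekyg", "yiielxuu", "yiih", "yiluimar", "yimtke", "yiqy", "yiuismzc", "yizal", "yizpr", "ynyaprgm", "ynykfm", "ynym"
Leaf count: 13

13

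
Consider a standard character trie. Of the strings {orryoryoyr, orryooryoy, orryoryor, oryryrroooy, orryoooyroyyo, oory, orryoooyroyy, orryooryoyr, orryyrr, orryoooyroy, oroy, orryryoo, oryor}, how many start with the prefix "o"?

Walk to "o"; the words in its subtree are exactly those with that prefix.
Matches: "oory", "oroy", "orryoooyroy", "orryoooyroyy", "orryoooyroyyo", "orryooryoy", "orryooryoyr", "orryoryor", "orryoryoyr", "orryryoo", "orryyrr", "oryor", "oryryrroooy"
Count: 13

13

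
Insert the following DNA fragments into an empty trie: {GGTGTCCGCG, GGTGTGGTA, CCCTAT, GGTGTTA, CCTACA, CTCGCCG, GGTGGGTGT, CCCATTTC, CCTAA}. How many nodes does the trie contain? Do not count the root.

43

Trace insertions, counting only characters that open a new branch:
  "GGTGTCCGCG" → 10 new (G, G, T, G, T, C, C, G, C, G)
  "GGTGTGGTA" → prefix "GGTGT" already present; 4 new (G, G, T, A)
  "CCCTAT" → 6 new (C, C, C, T, A, T)
  "GGTGTTA" → prefix "GGTGT" already present; 2 new (T, A)
  "CCTACA" → prefix "CC" already present; 4 new (T, A, C, A)
  "CTCGCCG" → prefix "C" already present; 6 new (T, C, G, C, C, G)
  "GGTGGGTGT" → prefix "GGTG" already present; 5 new (G, G, T, G, T)
  "CCCATTTC" → prefix "CCC" already present; 5 new (A, T, T, T, C)
  "CCTAA" → prefix "CCTA" already present; 1 new (A)
Total nodes = 10 + 4 + 6 + 2 + 4 + 6 + 5 + 5 + 1 = 43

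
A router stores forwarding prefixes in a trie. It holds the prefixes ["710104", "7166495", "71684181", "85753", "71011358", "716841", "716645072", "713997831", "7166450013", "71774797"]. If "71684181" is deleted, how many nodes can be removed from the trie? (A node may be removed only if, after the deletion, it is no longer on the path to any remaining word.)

Walk "71684181" from the leaf back toward the root, removing each node that no remaining word uses.
The suffix "81" (2 nodes) is used only by "71684181"; "716841" is itself a stored word, so pruning stops there.
Nodes removed: 2

2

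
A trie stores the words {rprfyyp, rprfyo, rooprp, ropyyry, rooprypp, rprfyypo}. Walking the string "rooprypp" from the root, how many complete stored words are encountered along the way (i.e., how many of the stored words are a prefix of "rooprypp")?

1

Check each prefix of "rooprypp" against the stored set — each match is an end-marker on the path.
Prefixes of the query that are stored words: "rooprypp"
Count: 1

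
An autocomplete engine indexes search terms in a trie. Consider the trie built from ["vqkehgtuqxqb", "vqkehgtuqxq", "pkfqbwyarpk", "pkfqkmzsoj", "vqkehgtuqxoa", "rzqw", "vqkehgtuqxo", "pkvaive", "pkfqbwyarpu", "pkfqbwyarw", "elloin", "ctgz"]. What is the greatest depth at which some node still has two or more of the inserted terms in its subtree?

Look for the deepest trie node that still has at least two words in its subtree.
e.g. "vqkehgtuqxo" and "vqkehgtuqxoa" share the prefix "vqkehgtuqxo" of length 11; no pair shares a longer one.
Longest shared-prefix length: 11

11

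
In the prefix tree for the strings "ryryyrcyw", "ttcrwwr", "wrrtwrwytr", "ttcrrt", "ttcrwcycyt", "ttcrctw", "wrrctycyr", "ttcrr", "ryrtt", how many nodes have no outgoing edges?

8

Leaves are exactly the stored words that no other stored word extends.
Those words: "ryrtt", "ryryyrcyw", "ttcrctw", "ttcrrt", "ttcrwcycyt", "ttcrwwr", "wrrctycyr", "wrrtwrwytr"
Leaf count: 8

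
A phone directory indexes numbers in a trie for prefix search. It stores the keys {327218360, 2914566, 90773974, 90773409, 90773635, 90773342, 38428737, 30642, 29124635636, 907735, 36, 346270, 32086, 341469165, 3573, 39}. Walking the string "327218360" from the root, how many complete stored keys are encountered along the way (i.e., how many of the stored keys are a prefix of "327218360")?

1

Walk "327218360" from the root; an end-of-word marker is hit whenever a stored word is a prefix of "327218360".
Prefixes of the query that are stored words: "327218360"
Count: 1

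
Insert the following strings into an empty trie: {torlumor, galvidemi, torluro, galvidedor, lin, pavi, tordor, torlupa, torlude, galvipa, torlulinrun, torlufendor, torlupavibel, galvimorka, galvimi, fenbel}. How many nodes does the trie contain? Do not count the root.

67

For each word, the new-node count is its length minus the longest prefix already in the trie:
  "torlumor" → 8 new (t, o, r, l, u, m, o, r)
  "galvidemi" → 9 new (g, a, l, v, i, d, e, m, i)
  "torluro" → prefix "torlu" already present; 2 new (r, o)
  "galvidedor" → prefix "galvide" already present; 3 new (d, o, r)
  "lin" → 3 new (l, i, n)
  "pavi" → 4 new (p, a, v, i)
  "tordor" → prefix "tor" already present; 3 new (d, o, r)
  "torlupa" → prefix "torlu" already present; 2 new (p, a)
  "torlude" → prefix "torlu" already present; 2 new (d, e)
  "galvipa" → prefix "galvi" already present; 2 new (p, a)
  "torlulinrun" → prefix "torlu" already present; 6 new (l, i, n, r, u, n)
  "torlufendor" → prefix "torlu" already present; 6 new (f, e, n, d, o, r)
  "torlupavibel" → prefix "torlupa" already present; 5 new (v, i, b, e, l)
  "galvimorka" → prefix "galvi" already present; 5 new (m, o, r, k, a)
  "galvimi" → prefix "galvim" already present; 1 new (i)
  "fenbel" → 6 new (f, e, n, b, e, l)
Total nodes = 8 + 9 + 2 + 3 + 3 + 4 + 3 + 2 + 2 + 2 + 6 + 6 + 5 + 5 + 1 + 6 = 67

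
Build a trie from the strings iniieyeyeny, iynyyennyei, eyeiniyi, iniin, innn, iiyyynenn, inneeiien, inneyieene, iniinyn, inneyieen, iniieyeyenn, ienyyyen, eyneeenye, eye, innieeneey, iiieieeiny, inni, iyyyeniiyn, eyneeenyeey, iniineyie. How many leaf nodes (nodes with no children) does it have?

15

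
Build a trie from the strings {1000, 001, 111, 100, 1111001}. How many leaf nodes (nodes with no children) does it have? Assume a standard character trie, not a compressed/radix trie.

3

Leaves are exactly the stored words that no other stored word extends.
Those words: "001", "1000", "1111001"
Leaf count: 3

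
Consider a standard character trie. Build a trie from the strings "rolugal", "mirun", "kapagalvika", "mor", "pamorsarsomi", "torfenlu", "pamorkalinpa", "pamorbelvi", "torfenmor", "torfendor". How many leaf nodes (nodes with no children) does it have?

Leaves are exactly the stored words that no other stored word extends.
Those words: "kapagalvika", "mirun", "mor", "pamorbelvi", "pamorkalinpa", "pamorsarsomi", "rolugal", "torfendor", "torfenlu", "torfenmor"
Leaf count: 10

10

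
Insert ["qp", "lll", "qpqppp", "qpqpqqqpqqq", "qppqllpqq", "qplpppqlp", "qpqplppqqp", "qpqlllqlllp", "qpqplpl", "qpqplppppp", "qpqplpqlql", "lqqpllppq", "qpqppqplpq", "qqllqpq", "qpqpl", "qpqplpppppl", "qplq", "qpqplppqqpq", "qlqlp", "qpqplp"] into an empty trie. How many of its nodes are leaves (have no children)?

A leaf is a node with no children — equivalently, the end of a word that is not a proper prefix of any other stored word.
Those words: "lll", "lqqpllppq", "qlqlp", "qplpppqlp", "qplq", "qppqllpqq", "qpqlllqlllp", "qpqplpl", "qpqplpppppl", "qpqplppqqpq", "qpqplpqlql", "qpqppp", "qpqppqplpq", "qpqpqqqpqqq", "qqllqpq"
Leaf count: 15

15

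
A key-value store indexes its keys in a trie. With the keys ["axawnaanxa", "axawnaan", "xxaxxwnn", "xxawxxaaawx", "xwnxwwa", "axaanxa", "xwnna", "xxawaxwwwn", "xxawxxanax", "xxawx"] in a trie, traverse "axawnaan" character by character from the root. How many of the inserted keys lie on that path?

1

Check each prefix of "axawnaan" against the stored set — each match is an end-marker on the path.
Prefixes of the query that are stored words: "axawnaan"
Count: 1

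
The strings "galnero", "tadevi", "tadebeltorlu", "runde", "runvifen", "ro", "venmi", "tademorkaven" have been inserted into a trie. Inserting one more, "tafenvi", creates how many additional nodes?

5

"ta" is already a path in the trie; the remaining "fenvi" must be added.
New nodes needed: |"tafenvi"| − 2 = 7 − 2 = 5.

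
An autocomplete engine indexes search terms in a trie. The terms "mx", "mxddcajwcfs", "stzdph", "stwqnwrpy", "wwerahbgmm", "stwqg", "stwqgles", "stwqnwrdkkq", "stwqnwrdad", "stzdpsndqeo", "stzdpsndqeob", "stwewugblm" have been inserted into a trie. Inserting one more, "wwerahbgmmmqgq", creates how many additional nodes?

4

"wwerahbgmm" is already a path in the trie; the remaining "mqgq" must be added.
So 14 − 10 = 4 new nodes.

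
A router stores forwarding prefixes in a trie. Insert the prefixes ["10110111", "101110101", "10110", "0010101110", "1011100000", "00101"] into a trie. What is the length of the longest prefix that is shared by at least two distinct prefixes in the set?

6

Equivalently: take the maximum, over all pairs, of their longest common prefix length.
"1011100000" and "101110101" agree on "101110" (6 characters) before diverging; nothing deeper is shared.
Longest shared-prefix length: 6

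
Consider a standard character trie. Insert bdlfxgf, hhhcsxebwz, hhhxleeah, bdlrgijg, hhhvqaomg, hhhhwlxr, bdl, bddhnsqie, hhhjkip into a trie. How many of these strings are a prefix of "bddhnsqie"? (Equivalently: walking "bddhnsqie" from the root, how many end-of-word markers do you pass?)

Traverse "bddhnsqie" character by character; count nodes along the way that are marked as word ends.
Prefixes of the query that are stored words: "bddhnsqie"
Count: 1

1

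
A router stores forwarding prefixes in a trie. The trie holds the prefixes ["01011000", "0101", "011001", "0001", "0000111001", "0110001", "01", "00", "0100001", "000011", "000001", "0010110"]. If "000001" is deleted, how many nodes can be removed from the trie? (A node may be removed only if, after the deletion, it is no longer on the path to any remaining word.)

2

After clearing the end-marker at "000001", prune upward until reaching a node still needed by another word.
The suffix "01" (2 nodes) is used only by "000001"; the node for "0000" still has the child "1", so pruning stops there.
Nodes removed: 2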